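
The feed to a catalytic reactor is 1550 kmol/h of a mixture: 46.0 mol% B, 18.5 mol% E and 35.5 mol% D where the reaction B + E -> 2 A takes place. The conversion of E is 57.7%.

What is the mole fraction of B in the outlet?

E reacted = 0.577 × 286.8 = 165.5 kmol/h; ν_E = −1, so ξ = 165.5/1 = 165.5 kmol/h.
Outlet amounts (n = n₀ + ν ξ):
  B: 713 − 1(165.5) = 547.5
  E: 286.8 − 1(165.5) = 121.3
  A: 0 + 2(165.5) = 330.9
  D: 550.2 (inert)
Total out = 1550 kmol/h; y_B = 547.5 / 1550 = 0.3533.

0.353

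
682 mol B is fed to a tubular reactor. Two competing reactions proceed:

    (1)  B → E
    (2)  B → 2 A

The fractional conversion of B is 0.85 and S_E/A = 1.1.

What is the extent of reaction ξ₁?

ξ₁ = 399 mol

Conversion of B: B consumed = 0.85 × 682 = 579.7 mol = 1ξ₁ + 1ξ₂.
Selectivity: 1ξ₁ / (2ξ₂) = 1.1 → ξ₁ = 2.2 ξ₂.
Substitute: (1·2.2 + 1) ξ₂ = 579.7 → ξ₂ = 181.2 mol, ξ₁ = 398.5 mol.
Outlet amounts (n = n₀ + Σ ν·ξ):
  B: 682 − 1(398.5) − 1(181.2) = 102.3
  E: 0 + 1(398.5) = 398.5
  A: 0 + 2(181.2) = 362.3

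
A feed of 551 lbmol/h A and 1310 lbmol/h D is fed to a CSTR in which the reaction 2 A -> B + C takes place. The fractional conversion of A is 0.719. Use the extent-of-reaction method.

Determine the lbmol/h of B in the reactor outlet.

198 lbmol/h

A reacted = 0.719 × 551 = 396.2 lbmol/h; ν_A = −2, so ξ = 396.2/2 = 198.1 lbmol/h.
Outlet amounts (n = n₀ + ν ξ):
  A: 551 − 2(198.1) = 154.8
  B: 0 + 1(198.1) = 198.1
  C: 0 + 1(198.1) = 198.1
  D: 1310 (inert)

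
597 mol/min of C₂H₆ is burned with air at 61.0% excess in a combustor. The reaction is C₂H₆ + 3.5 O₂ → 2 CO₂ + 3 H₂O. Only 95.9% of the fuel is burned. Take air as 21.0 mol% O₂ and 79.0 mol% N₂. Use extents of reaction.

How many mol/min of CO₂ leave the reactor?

Stoichiometric O₂ = 3.5 × 597 = 2090 mol/min; O₂ fed = 2090 × 1.610 = 3364 mol/min.
N₂ fed = 3364 × 79/21 = 12660 mol/min.
Fuel reacted = 0.959 × 597 → ξ = 572.5 mol/min.
Outlet (n = n₀ + ν ξ):
  C₂H₆: 597 − 1(572.5) = 24.48
  O₂: 3364 − 3.5(572.5) = 1360
  N₂: 12660 (inert)
  CO₂: 0 + 2(572.5) = 1145
  H₂O: 0 + 3(572.5) = 1718

1150 mol/min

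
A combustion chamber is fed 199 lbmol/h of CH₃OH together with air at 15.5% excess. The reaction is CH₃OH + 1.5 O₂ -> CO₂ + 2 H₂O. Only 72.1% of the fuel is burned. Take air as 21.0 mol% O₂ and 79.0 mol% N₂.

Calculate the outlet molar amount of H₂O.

287 lbmol/h

Stoichiometric O₂ = 1.5 × 199 = 298.5 lbmol/h; O₂ fed = 298.5 × 1.155 = 344.8 lbmol/h.
N₂ fed = 344.8 × 79/21 = 1297 lbmol/h.
Fuel reacted = 0.721 × 199 → ξ = 143.5 lbmol/h.
Outlet (n = n₀ + ν ξ):
  CH₃OH: 199 − 1(143.5) = 55.52
  O₂: 344.8 − 1.5(143.5) = 129.5
  N₂: 1297 (inert)
  CO₂: 0 + 1(143.5) = 143.5
  H₂O: 0 + 2(143.5) = 287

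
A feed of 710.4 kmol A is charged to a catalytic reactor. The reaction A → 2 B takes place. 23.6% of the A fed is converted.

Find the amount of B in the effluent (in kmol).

335 kmol

A reacted = 0.236 × 710.4 = 167.7 kmol; ν_A = −1, so ξ = 167.7/1 = 167.7 kmol.
Outlet amounts (n = n₀ + ν ξ):
  A: 710.4 − 1(167.7) = 542.7
  B: 0 + 2(167.7) = 335.3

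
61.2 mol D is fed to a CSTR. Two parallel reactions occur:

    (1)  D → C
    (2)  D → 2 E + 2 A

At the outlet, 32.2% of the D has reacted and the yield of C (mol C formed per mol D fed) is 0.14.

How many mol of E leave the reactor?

22.3 mol

Yield of C: 1ξ₁ / 61.2 = 0.14 → ξ₁ = 8.568 mol.
Conversion of D: 1ξ₁ + 1ξ₂ = 0.322 × 61.2 = 19.71 → ξ₂ = 11.14 mol.
Outlet amounts (n = n₀ + Σ ν·ξ):
  D: 61.2 − 1(8.568) − 1(11.14) = 41.49
  C: 0 + 1(8.568) = 8.568
  E: 0 + 2(11.14) = 22.28
  A: 0 + 2(11.14) = 22.28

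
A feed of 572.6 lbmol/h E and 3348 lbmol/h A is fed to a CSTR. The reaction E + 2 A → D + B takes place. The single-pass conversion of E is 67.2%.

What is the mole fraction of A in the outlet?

E reacted = 0.672 × 572.6 = 384.8 lbmol/h; ν_E = −1, so ξ = 384.8/1 = 384.8 lbmol/h.
Outlet amounts (n = n₀ + ν ξ):
  E: 572.6 − 1(384.8) = 187.8
  A: 3348 − 2(384.8) = 2578
  D: 0 + 1(384.8) = 384.8
  B: 0 + 1(384.8) = 384.8
Total out = 3536 lbmol/h; y_A = 2578 / 3536 = 0.7292.

0.729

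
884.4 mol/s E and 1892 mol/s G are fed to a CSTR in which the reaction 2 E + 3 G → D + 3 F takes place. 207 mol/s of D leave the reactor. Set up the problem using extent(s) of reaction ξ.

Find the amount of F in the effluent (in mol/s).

621 mol/s

For D: n = n₀ + 1ξ → 207 = 0 + 1ξ, giving ξ = 207 mol/s.
Outlet amounts (n = n₀ + ν ξ):
  E: 884.4 − 2(207) = 470.4
  G: 1892 − 3(207) = 1271
  D: 0 + 1(207) = 207
  F: 0 + 3(207) = 621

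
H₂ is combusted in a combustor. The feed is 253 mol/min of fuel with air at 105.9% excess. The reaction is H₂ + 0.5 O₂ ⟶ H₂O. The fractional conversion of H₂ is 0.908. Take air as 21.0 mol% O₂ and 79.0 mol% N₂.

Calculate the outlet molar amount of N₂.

980 mol/min

Stoichiometric O₂ = 0.5 × 253 = 126.5 mol/min; O₂ fed = 126.5 × 2.059 = 260.5 mol/min.
N₂ fed = 260.5 × 79/21 = 979.8 mol/min.
Fuel reacted = 0.908 × 253 → ξ = 229.7 mol/min.
Outlet (n = n₀ + ν ξ):
  H₂: 253 − 1(229.7) = 23.28
  O₂: 260.5 − 0.5(229.7) = 145.6
  N₂: 979.8 (inert)
  H₂O: 0 + 1(229.7) = 229.7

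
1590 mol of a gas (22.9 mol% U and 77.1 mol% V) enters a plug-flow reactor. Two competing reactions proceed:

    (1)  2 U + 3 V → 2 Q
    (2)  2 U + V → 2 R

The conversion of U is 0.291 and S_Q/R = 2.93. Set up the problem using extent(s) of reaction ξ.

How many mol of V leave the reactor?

1090 mol

Conversion of U: U consumed = 0.291 × 364.1 = 106 mol = 2ξ₁ + 2ξ₂.
Selectivity: 2ξ₁ / (2ξ₂) = 2.93 → ξ₁ = 2.93 ξ₂.
Substitute: (2·2.93 + 2) ξ₂ = 106 → ξ₂ = 13.48 mol, ξ₁ = 39.5 mol.
Outlet amounts (n = n₀ + Σ ν·ξ):
  U: 364.1 − 2(39.5) − 2(13.48) = 258.2
  V: 1226 − 3(39.5) − 1(13.48) = 1094
  Q: 0 + 2(39.5) = 79
  R: 0 + 2(13.48) = 26.96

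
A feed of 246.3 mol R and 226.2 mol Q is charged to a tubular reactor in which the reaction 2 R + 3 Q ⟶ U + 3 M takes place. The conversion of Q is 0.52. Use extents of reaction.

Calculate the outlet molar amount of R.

Q reacted = 0.52 × 226.2 = 117.6 mol; ν_Q = −3, so ξ = 117.6/3 = 39.21 mol.
Outlet amounts (n = n₀ + ν ξ):
  R: 246.3 − 2(39.21) = 167.9
  Q: 226.2 − 3(39.21) = 108.6
  U: 0 + 1(39.21) = 39.21
  M: 0 + 3(39.21) = 117.6

168 mol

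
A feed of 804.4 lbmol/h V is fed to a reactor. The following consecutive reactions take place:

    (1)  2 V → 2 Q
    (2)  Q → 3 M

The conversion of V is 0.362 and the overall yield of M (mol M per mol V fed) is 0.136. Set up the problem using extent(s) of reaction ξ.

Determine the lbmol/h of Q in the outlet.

Conversion of V: V consumed = 2ξ₁ = 0.362 × 804.4 → ξ₁ = 145.6 lbmol/h.
Yield of M: 3ξ₂ / 804.4 = 0.136 → ξ₂ = 36.47 lbmol/h.
Outlet amounts (n = n₀ + Σ ν·ξ):
  V: 804.4 − 2(145.6) = 513.2
  Q: 0 + 2(145.6) − 1(36.47) = 254.7
  M: 0 + 3(36.47) = 109.4

255 lbmol/h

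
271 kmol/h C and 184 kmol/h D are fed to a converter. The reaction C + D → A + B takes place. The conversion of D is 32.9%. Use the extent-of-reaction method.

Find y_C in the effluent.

0.463

D reacted = 0.329 × 184 = 60.54 kmol/h; ν_D = −1, so ξ = 60.54/1 = 60.54 kmol/h.
Outlet amounts (n = n₀ + ν ξ):
  C: 271 − 1(60.54) = 210.5
  D: 184 − 1(60.54) = 123.5
  A: 0 + 1(60.54) = 60.54
  B: 0 + 1(60.54) = 60.54
Total out = 455 kmol/h; y_C = 210.5 / 455 = 0.4626.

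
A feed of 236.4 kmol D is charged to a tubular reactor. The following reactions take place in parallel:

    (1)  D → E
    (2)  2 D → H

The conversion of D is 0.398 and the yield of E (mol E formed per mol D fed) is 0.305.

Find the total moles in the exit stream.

225 kmol

Yield of E: 1ξ₁ / 236.4 = 0.305 → ξ₁ = 72.1 kmol.
Conversion of D: 1ξ₁ + 2ξ₂ = 0.398 × 236.4 = 94.09 → ξ₂ = 10.99 kmol.
Outlet amounts (n = n₀ + Σ ν·ξ):
  D: 236.4 − 1(72.1) − 2(10.99) = 142.3
  E: 0 + 1(72.1) = 72.1
  H: 0 + 1(10.99) = 10.99
Total out = 142.3 + 72.1 + 10.99 = 225.4 kmol.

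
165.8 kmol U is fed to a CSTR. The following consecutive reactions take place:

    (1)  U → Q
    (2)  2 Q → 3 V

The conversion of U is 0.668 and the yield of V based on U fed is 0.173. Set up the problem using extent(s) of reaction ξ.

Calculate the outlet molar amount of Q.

91.6 kmol

Conversion of U: U consumed = 1ξ₁ = 0.668 × 165.8 → ξ₁ = 110.8 kmol.
Yield of V: 3ξ₂ / 165.8 = 0.173 → ξ₂ = 9.561 kmol.
Outlet amounts (n = n₀ + Σ ν·ξ):
  U: 165.8 − 1(110.8) = 55.05
  Q: 0 + 1(110.8) − 2(9.561) = 91.63
  V: 0 + 3(9.561) = 28.68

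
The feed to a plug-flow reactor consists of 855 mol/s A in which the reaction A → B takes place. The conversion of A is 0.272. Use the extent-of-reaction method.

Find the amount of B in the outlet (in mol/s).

A reacted = 0.272 × 855 = 232.6 mol/s; ν_A = −1, so ξ = 232.6/1 = 232.6 mol/s.
Outlet amounts (n = n₀ + ν ξ):
  A: 855 − 1(232.6) = 622.4
  B: 0 + 1(232.6) = 232.6

233 mol/s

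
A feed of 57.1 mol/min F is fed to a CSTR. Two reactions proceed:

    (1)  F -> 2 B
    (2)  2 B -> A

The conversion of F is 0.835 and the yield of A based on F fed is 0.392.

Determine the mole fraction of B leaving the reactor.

0.614

Conversion of F: F consumed = 1ξ₁ = 0.835 × 57.1 → ξ₁ = 47.68 mol/min.
Yield of A: 1ξ₂ / 57.1 = 0.392 → ξ₂ = 22.38 mol/min.
Outlet amounts (n = n₀ + Σ ν·ξ):
  F: 57.1 − 1(47.68) = 9.422
  B: 0 + 2(47.68) − 2(22.38) = 50.59
  A: 0 + 1(22.38) = 22.38
Total out = 82.4 mol/min; y_B = 50.59 / 82.4 = 0.614.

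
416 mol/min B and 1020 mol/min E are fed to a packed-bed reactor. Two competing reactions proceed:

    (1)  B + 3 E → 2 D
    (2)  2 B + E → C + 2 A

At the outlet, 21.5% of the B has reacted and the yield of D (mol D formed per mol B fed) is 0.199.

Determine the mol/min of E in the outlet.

872 mol/min

Yield of D: 2ξ₁ / 416 = 0.199 → ξ₁ = 41.39 mol/min.
Conversion of B: 1ξ₁ + 2ξ₂ = 0.215 × 416 = 89.44 → ξ₂ = 24.02 mol/min.
Outlet amounts (n = n₀ + Σ ν·ξ):
  B: 416 − 1(41.39) − 2(24.02) = 326.6
  E: 1020 − 3(41.39) − 1(24.02) = 871.8
  D: 0 + 2(41.39) = 82.78
  C: 0 + 1(24.02) = 24.02
  A: 0 + 2(24.02) = 48.05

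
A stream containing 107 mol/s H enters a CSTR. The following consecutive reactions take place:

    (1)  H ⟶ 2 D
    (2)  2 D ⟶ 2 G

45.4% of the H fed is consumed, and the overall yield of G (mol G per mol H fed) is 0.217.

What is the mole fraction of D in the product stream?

0.475

Conversion of H: H consumed = 1ξ₁ = 0.454 × 107 → ξ₁ = 48.58 mol/s.
Yield of G: 2ξ₂ / 107 = 0.217 → ξ₂ = 11.61 mol/s.
Outlet amounts (n = n₀ + Σ ν·ξ):
  H: 107 − 1(48.58) = 58.42
  D: 0 + 2(48.58) − 2(11.61) = 73.94
  G: 0 + 2(11.61) = 23.22
Total out = 155.6 mol/s; y_D = 73.94 / 155.6 = 0.4752.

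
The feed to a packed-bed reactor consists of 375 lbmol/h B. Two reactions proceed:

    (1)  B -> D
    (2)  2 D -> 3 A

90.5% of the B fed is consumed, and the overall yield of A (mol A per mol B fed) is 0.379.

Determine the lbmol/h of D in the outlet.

245 lbmol/h

Conversion of B: B consumed = 1ξ₁ = 0.905 × 375 → ξ₁ = 339.4 lbmol/h.
Yield of A: 3ξ₂ / 375 = 0.379 → ξ₂ = 47.38 lbmol/h.
Outlet amounts (n = n₀ + Σ ν·ξ):
  B: 375 − 1(339.4) = 35.62
  D: 0 + 1(339.4) − 2(47.38) = 244.6
  A: 0 + 3(47.38) = 142.1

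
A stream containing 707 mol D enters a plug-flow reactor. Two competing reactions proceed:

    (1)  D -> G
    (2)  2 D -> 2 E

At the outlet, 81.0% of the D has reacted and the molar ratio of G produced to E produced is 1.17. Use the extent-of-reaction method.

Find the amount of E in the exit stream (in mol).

Conversion of D: D consumed = 0.81 × 707 = 572.7 mol = 1ξ₁ + 2ξ₂.
Selectivity: 1ξ₁ / (2ξ₂) = 1.17 → ξ₁ = 2.34 ξ₂.
Substitute: (1·2.34 + 2) ξ₂ = 572.7 → ξ₂ = 132 mol, ξ₁ = 308.8 mol.
Outlet amounts (n = n₀ + Σ ν·ξ):
  D: 707 − 1(308.8) − 2(132) = 134.3
  G: 0 + 1(308.8) = 308.8
  E: 0 + 2(132) = 263.9

264 mol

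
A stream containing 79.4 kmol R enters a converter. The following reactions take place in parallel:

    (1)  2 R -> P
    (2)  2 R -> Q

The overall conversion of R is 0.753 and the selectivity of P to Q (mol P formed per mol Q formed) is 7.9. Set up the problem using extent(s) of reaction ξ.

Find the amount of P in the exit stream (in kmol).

26.5 kmol

Conversion of R: R consumed = 0.753 × 79.4 = 59.79 kmol = 2ξ₁ + 2ξ₂.
Selectivity: 1ξ₁ / (1ξ₂) = 7.9 → ξ₁ = 7.9 ξ₂.
Substitute: (2·7.9 + 2) ξ₂ = 59.79 → ξ₂ = 3.359 kmol, ξ₁ = 26.54 kmol.
Outlet amounts (n = n₀ + Σ ν·ξ):
  R: 79.4 − 2(26.54) − 2(3.359) = 19.61
  P: 0 + 1(26.54) = 26.54
  Q: 0 + 1(3.359) = 3.359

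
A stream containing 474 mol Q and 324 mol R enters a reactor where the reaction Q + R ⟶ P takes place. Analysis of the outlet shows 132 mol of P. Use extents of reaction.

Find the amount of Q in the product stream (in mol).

342 mol

For P: n = n₀ + 1ξ → 132 = 0 + 1ξ, giving ξ = 132 mol.
Outlet amounts (n = n₀ + ν ξ):
  Q: 474 − 1(132) = 342
  R: 324 − 1(132) = 192
  P: 0 + 1(132) = 132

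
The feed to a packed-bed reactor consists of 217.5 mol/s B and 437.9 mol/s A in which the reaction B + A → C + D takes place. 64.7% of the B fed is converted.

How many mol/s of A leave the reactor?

B reacted = 0.647 × 217.5 = 140.7 mol/s; ν_B = −1, so ξ = 140.7/1 = 140.7 mol/s.
Outlet amounts (n = n₀ + ν ξ):
  B: 217.5 − 1(140.7) = 76.78
  A: 437.9 − 1(140.7) = 297.2
  C: 0 + 1(140.7) = 140.7
  D: 0 + 1(140.7) = 140.7

297 mol/s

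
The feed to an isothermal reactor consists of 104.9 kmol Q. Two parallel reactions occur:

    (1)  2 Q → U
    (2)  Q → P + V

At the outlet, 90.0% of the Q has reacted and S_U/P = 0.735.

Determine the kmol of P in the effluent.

Conversion of Q: Q consumed = 0.9 × 104.9 = 94.41 kmol = 2ξ₁ + 1ξ₂.
Selectivity: 1ξ₁ / (1ξ₂) = 0.735 → ξ₁ = 0.735 ξ₂.
Substitute: (2·0.735 + 1) ξ₂ = 94.41 → ξ₂ = 38.22 kmol, ξ₁ = 28.09 kmol.
Outlet amounts (n = n₀ + Σ ν·ξ):
  Q: 104.9 − 2(28.09) − 1(38.22) = 10.49
  U: 0 + 1(28.09) = 28.09
  P: 0 + 1(38.22) = 38.22
  V: 0 + 1(38.22) = 38.22

38.2 kmol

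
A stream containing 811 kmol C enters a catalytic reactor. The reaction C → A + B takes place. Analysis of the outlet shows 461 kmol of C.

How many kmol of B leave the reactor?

For C: n = n₀ − 1ξ → 461 = 811 − 1ξ, giving ξ = 350 kmol.
Outlet amounts (n = n₀ + ν ξ):
  C: 811 − 1(350) = 461
  A: 0 + 1(350) = 350
  B: 0 + 1(350) = 350

350 kmol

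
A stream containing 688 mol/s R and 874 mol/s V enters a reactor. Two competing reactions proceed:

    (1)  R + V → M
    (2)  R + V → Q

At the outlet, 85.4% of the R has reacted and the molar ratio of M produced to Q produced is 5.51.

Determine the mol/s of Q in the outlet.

Conversion of R: R consumed = 0.854 × 688 = 587.6 mol/s = 1ξ₁ + 1ξ₂.
Selectivity: 1ξ₁ / (1ξ₂) = 5.51 → ξ₁ = 5.51 ξ₂.
Substitute: (1·5.51 + 1) ξ₂ = 587.6 → ξ₂ = 90.25 mol/s, ξ₁ = 497.3 mol/s.
Outlet amounts (n = n₀ + Σ ν·ξ):
  R: 688 − 1(497.3) − 1(90.25) = 100.4
  V: 874 − 1(497.3) − 1(90.25) = 286.4
  M: 0 + 1(497.3) = 497.3
  Q: 0 + 1(90.25) = 90.25

90.3 mol/s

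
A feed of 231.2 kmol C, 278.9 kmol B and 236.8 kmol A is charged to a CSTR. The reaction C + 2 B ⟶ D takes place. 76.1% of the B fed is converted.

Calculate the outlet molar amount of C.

125 kmol

B reacted = 0.761 × 278.9 = 212.2 kmol; ν_B = −2, so ξ = 212.2/2 = 106.1 kmol.
Outlet amounts (n = n₀ + ν ξ):
  C: 231.2 − 1(106.1) = 125.1
  B: 278.9 − 2(106.1) = 66.66
  D: 0 + 1(106.1) = 106.1
  A: 236.8 (inert)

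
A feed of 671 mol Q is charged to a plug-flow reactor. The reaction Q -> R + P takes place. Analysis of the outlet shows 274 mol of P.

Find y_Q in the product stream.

For P: n = n₀ + 1ξ → 274 = 0 + 1ξ, giving ξ = 274 mol.
Outlet amounts (n = n₀ + ν ξ):
  Q: 671 − 1(274) = 397
  R: 0 + 1(274) = 274
  P: 0 + 1(274) = 274
Total out = 945 mol; y_Q = 397 / 945 = 0.4201.

0.42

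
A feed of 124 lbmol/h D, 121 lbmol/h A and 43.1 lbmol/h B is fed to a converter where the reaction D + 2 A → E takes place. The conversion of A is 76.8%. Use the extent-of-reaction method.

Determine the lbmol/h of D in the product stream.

77.5 lbmol/h

A reacted = 0.768 × 121 = 92.93 lbmol/h; ν_A = −2, so ξ = 92.93/2 = 46.46 lbmol/h.
Outlet amounts (n = n₀ + ν ξ):
  D: 124 − 1(46.46) = 77.54
  A: 121 − 2(46.46) = 28.07
  E: 0 + 1(46.46) = 46.46
  B: 43.1 (inert)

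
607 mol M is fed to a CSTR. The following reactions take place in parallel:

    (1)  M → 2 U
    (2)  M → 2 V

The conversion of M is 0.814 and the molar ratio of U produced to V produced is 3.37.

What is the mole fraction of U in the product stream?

0.692

Conversion of M: M consumed = 0.814 × 607 = 494.1 mol = 1ξ₁ + 1ξ₂.
Selectivity: 2ξ₁ / (2ξ₂) = 3.37 → ξ₁ = 3.37 ξ₂.
Substitute: (1·3.37 + 1) ξ₂ = 494.1 → ξ₂ = 113.1 mol, ξ₁ = 381 mol.
Outlet amounts (n = n₀ + Σ ν·ξ):
  M: 607 − 1(381) − 1(113.1) = 112.9
  U: 0 + 2(381) = 762.1
  V: 0 + 2(113.1) = 226.1
Total out = 1101 mol; y_U = 762.1 / 1101 = 0.6921.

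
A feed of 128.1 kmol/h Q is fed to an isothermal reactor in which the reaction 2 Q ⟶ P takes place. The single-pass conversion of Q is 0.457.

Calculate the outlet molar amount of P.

Q reacted = 0.457 × 128.1 = 58.54 kmol/h; ν_Q = −2, so ξ = 58.54/2 = 29.27 kmol/h.
Outlet amounts (n = n₀ + ν ξ):
  Q: 128.1 − 2(29.27) = 69.56
  P: 0 + 1(29.27) = 29.27

29.3 kmol/h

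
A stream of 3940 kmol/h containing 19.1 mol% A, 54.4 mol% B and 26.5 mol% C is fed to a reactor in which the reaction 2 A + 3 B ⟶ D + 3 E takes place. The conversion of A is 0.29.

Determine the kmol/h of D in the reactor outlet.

109 kmol/h

A reacted = 0.29 × 752.5 = 218.2 kmol/h; ν_A = −2, so ξ = 218.2/2 = 109.1 kmol/h.
Outlet amounts (n = n₀ + ν ξ):
  A: 752.5 − 2(109.1) = 534.3
  B: 2143 − 3(109.1) = 1816
  D: 0 + 1(109.1) = 109.1
  E: 0 + 3(109.1) = 327.4
  C: 1044 (inert)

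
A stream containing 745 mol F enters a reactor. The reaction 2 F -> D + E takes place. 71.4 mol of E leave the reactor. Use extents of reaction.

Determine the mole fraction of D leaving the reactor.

0.0958

For E: n = n₀ + 1ξ → 71.4 = 0 + 1ξ, giving ξ = 71.4 mol.
Outlet amounts (n = n₀ + ν ξ):
  F: 745 − 2(71.4) = 602.2
  D: 0 + 1(71.4) = 71.4
  E: 0 + 1(71.4) = 71.4
Total out = 745 mol; y_D = 71.4 / 745 = 0.09584.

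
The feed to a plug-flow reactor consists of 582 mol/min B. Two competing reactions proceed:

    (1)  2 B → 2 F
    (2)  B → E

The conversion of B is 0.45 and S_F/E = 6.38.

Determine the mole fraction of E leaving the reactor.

0.061

Conversion of B: B consumed = 0.45 × 582 = 261.9 mol/min = 2ξ₁ + 1ξ₂.
Selectivity: 2ξ₁ / (1ξ₂) = 6.38 → ξ₁ = 3.19 ξ₂.
Substitute: (2·3.19 + 1) ξ₂ = 261.9 → ξ₂ = 35.49 mol/min, ξ₁ = 113.2 mol/min.
Outlet amounts (n = n₀ + Σ ν·ξ):
  B: 582 − 2(113.2) − 1(35.49) = 320.1
  F: 0 + 2(113.2) = 226.4
  E: 0 + 1(35.49) = 35.49
Total out = 582 mol/min; y_E = 35.49 / 582 = 0.06098.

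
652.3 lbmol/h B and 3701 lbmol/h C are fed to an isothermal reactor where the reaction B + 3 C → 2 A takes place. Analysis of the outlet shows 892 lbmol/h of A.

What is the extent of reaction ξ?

ξ = 446 lbmol/h

For A: n = n₀ + 2ξ → 892 = 0 + 2ξ, giving ξ = 446 lbmol/h.
Outlet amounts (n = n₀ + ν ξ):
  B: 652.3 − 1(446) = 206.3
  C: 3701 − 3(446) = 2363
  A: 0 + 2(446) = 892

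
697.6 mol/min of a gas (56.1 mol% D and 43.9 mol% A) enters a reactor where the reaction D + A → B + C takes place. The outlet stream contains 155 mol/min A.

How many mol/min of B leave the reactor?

For A: n = n₀ − 1ξ → 155 = 306.2 − 1ξ, giving ξ = 151.2 mol/min.
Outlet amounts (n = n₀ + ν ξ):
  D: 391.4 − 1(151.2) = 240.1
  A: 306.2 − 1(151.2) = 155
  B: 0 + 1(151.2) = 151.2
  C: 0 + 1(151.2) = 151.2

151 mol/min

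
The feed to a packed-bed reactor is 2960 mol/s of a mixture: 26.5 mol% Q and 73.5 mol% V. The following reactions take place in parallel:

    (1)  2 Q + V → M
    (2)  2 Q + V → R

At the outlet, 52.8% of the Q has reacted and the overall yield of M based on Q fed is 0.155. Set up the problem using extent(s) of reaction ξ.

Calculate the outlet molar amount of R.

Yield of M: 1ξ₁ / 784.4 = 0.155 → ξ₁ = 121.6 mol/s.
Conversion of Q: 2ξ₁ + 2ξ₂ = 0.528 × 784.4 = 414.2 → ξ₂ = 85.5 mol/s.
Outlet amounts (n = n₀ + Σ ν·ξ):
  Q: 784.4 − 2(121.6) − 2(85.5) = 370.2
  V: 2176 − 1(121.6) − 1(85.5) = 1969
  M: 0 + 1(121.6) = 121.6
  R: 0 + 1(85.5) = 85.5

85.5 mol/s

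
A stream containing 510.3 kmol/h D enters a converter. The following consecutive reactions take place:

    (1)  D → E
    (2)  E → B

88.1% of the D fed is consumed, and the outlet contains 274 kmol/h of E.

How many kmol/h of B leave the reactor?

Conversion of D: D consumed = 1ξ₁ = 0.881 × 510.3 → ξ₁ = 449.6 kmol/h.
E balance: n_E = 0 + 1ξ₁ − 1ξ₂ = 274 → ξ₂ = (1·449.6 − 274)/1 = 175.6 kmol/h.
Outlet amounts (n = n₀ + Σ ν·ξ):
  D: 510.3 − 1(449.6) = 60.73
  E: 0 + 1(449.6) − 1(175.6) = 274
  B: 0 + 1(175.6) = 175.6

176 kmol/h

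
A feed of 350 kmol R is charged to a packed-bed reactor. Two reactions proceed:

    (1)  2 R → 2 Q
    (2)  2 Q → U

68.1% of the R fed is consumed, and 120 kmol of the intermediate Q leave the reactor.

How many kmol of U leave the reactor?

59.2 kmol

Conversion of R: R consumed = 2ξ₁ = 0.681 × 350 → ξ₁ = 119.2 kmol.
Q balance: n_Q = 0 + 2ξ₁ − 2ξ₂ = 120 → ξ₂ = (2·119.2 − 120)/2 = 59.18 kmol.
Outlet amounts (n = n₀ + Σ ν·ξ):
  R: 350 − 2(119.2) = 111.6
  Q: 0 + 2(119.2) − 2(59.18) = 120
  U: 0 + 1(59.18) = 59.18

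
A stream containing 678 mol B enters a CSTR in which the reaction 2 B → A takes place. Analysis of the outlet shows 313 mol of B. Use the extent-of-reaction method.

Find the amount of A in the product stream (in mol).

For B: n = n₀ − 2ξ → 313 = 678 − 2ξ, giving ξ = 182.5 mol.
Outlet amounts (n = n₀ + ν ξ):
  B: 678 − 2(182.5) = 313
  A: 0 + 1(182.5) = 182.5

182 mol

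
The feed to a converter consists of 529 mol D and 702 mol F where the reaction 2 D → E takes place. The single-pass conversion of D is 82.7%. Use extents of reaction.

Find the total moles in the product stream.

1010 mol

D reacted = 0.827 × 529 = 437.5 mol; ν_D = −2, so ξ = 437.5/2 = 218.7 mol.
Outlet amounts (n = n₀ + ν ξ):
  D: 529 − 2(218.7) = 91.52
  E: 0 + 1(218.7) = 218.7
  F: 702 (inert)
Total out = 91.52 + 218.7 + 702 = 1012 mol.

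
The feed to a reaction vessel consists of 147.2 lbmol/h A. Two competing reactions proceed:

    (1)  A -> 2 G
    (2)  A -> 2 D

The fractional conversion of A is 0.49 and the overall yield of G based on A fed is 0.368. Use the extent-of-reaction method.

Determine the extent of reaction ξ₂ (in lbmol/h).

ξ₂ = 45 lbmol/h

Yield of G: 2ξ₁ / 147.2 = 0.368 → ξ₁ = 27.08 lbmol/h.
Conversion of A: 1ξ₁ + 1ξ₂ = 0.49 × 147.2 = 72.13 → ξ₂ = 45.04 lbmol/h.
Outlet amounts (n = n₀ + Σ ν·ξ):
  A: 147.2 − 1(27.08) − 1(45.04) = 75.07
  G: 0 + 2(27.08) = 54.17
  D: 0 + 2(45.04) = 90.09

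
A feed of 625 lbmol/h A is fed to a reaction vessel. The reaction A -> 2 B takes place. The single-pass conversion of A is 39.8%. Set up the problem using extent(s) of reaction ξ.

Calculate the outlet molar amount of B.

498 lbmol/h

A reacted = 0.398 × 625 = 248.8 lbmol/h; ν_A = −1, so ξ = 248.8/1 = 248.8 lbmol/h.
Outlet amounts (n = n₀ + ν ξ):
  A: 625 − 1(248.8) = 376.2
  B: 0 + 2(248.8) = 497.5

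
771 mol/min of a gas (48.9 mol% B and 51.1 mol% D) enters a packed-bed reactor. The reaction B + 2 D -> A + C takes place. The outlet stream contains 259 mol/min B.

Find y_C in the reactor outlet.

For B: n = n₀ − 1ξ → 259 = 377 − 1ξ, giving ξ = 118 mol/min.
Outlet amounts (n = n₀ + ν ξ):
  B: 377 − 1(118) = 259
  D: 394 − 2(118) = 157.9
  A: 0 + 1(118) = 118
  C: 0 + 1(118) = 118
Total out = 653 mol/min; y_C = 118 / 653 = 0.1807.

0.181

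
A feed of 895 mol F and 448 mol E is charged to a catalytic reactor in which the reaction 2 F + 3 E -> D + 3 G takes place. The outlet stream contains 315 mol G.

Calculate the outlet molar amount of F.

For G: n = n₀ + 3ξ → 315 = 0 + 3ξ, giving ξ = 105 mol.
Outlet amounts (n = n₀ + ν ξ):
  F: 895 − 2(105) = 685
  E: 448 − 3(105) = 133
  D: 0 + 1(105) = 105
  G: 0 + 3(105) = 315

685 mol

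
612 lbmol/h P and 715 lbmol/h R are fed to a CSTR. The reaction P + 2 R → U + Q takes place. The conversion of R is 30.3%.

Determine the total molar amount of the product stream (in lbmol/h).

1220 lbmol/h

R reacted = 0.303 × 715 = 216.6 lbmol/h; ν_R = −2, so ξ = 216.6/2 = 108.3 lbmol/h.
Outlet amounts (n = n₀ + ν ξ):
  P: 612 − 1(108.3) = 503.7
  R: 715 − 2(108.3) = 498.4
  U: 0 + 1(108.3) = 108.3
  Q: 0 + 1(108.3) = 108.3
Total out = 503.7 + 498.4 + 108.3 + 108.3 = 1219 lbmol/h.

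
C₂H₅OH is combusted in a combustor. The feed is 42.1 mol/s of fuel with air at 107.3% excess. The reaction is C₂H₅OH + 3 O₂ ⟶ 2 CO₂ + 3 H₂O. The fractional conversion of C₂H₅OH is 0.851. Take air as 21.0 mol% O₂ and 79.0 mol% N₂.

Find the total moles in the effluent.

1320 mol/s

Stoichiometric O₂ = 3 × 42.1 = 126.3 mol/s; O₂ fed = 126.3 × 2.073 = 261.8 mol/s.
N₂ fed = 261.8 × 79/21 = 984.9 mol/s.
Fuel reacted = 0.851 × 42.1 → ξ = 35.83 mol/s.
Outlet (n = n₀ + ν ξ):
  C₂H₅OH: 42.1 − 1(35.83) = 6.273
  O₂: 261.8 − 3(35.83) = 154.3
  N₂: 984.9 (inert)
  CO₂: 0 + 2(35.83) = 71.65
  H₂O: 0 + 3(35.83) = 107.5
Total out = 6.273 + 154.3 + 984.9 + 71.65 + 107.5 = 1325 mol/s.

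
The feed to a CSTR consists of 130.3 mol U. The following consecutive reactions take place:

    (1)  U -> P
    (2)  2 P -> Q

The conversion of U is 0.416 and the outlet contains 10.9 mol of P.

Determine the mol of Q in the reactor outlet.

21.7 mol

Conversion of U: U consumed = 1ξ₁ = 0.416 × 130.3 → ξ₁ = 54.2 mol.
P balance: n_P = 0 + 1ξ₁ − 2ξ₂ = 10.9 → ξ₂ = (1·54.2 − 10.9)/2 = 21.65 mol.
Outlet amounts (n = n₀ + Σ ν·ξ):
  U: 130.3 − 1(54.2) = 76.1
  P: 0 + 1(54.2) − 2(21.65) = 10.9
  Q: 0 + 1(21.65) = 21.65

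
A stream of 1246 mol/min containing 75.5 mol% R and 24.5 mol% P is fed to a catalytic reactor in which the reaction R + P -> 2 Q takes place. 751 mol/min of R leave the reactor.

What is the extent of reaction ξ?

For R: n = n₀ − 1ξ → 751 = 940.7 − 1ξ, giving ξ = 189.7 mol/min.
Outlet amounts (n = n₀ + ν ξ):
  R: 940.7 − 1(189.7) = 751
  P: 305.3 − 1(189.7) = 115.5
  Q: 0 + 2(189.7) = 379.5

ξ = 190 mol/min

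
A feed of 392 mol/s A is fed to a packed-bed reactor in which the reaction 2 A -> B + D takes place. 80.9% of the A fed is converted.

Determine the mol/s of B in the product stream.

A reacted = 0.809 × 392 = 317.1 mol/s; ν_A = −2, so ξ = 317.1/2 = 158.6 mol/s.
Outlet amounts (n = n₀ + ν ξ):
  A: 392 − 2(158.6) = 74.87
  B: 0 + 1(158.6) = 158.6
  D: 0 + 1(158.6) = 158.6

159 mol/s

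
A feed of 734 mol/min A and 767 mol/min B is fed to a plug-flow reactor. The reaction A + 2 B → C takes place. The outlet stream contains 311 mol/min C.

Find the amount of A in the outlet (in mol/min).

423 mol/min

For C: n = n₀ + 1ξ → 311 = 0 + 1ξ, giving ξ = 311 mol/min.
Outlet amounts (n = n₀ + ν ξ):
  A: 734 − 1(311) = 423
  B: 767 − 2(311) = 145
  C: 0 + 1(311) = 311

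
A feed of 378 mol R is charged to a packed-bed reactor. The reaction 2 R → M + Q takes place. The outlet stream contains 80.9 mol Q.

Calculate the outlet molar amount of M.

80.9 mol

For Q: n = n₀ + 1ξ → 80.9 = 0 + 1ξ, giving ξ = 80.9 mol.
Outlet amounts (n = n₀ + ν ξ):
  R: 378 − 2(80.9) = 216.2
  M: 0 + 1(80.9) = 80.9
  Q: 0 + 1(80.9) = 80.9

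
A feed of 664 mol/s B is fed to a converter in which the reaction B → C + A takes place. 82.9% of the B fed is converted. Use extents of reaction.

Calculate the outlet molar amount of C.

B reacted = 0.829 × 664 = 550.5 mol/s; ν_B = −1, so ξ = 550.5/1 = 550.5 mol/s.
Outlet amounts (n = n₀ + ν ξ):
  B: 664 − 1(550.5) = 113.5
  C: 0 + 1(550.5) = 550.5
  A: 0 + 1(550.5) = 550.5

550 mol/s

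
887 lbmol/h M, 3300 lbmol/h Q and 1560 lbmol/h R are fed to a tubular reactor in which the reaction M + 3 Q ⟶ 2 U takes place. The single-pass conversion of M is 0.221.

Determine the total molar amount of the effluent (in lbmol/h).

5350 lbmol/h

M reacted = 0.221 × 887 = 196 lbmol/h; ν_M = −1, so ξ = 196/1 = 196 lbmol/h.
Outlet amounts (n = n₀ + ν ξ):
  M: 887 − 1(196) = 691
  Q: 3300 − 3(196) = 2712
  U: 0 + 2(196) = 392.1
  R: 1560 (inert)
Total out = 691 + 2712 + 392.1 + 1560 = 5355 lbmol/h.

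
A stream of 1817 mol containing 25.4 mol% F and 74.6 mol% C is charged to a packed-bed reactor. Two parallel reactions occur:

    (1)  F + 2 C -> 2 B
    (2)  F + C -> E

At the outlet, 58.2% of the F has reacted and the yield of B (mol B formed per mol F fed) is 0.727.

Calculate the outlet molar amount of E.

101 mol

Yield of B: 2ξ₁ / 461.5 = 0.727 → ξ₁ = 167.8 mol.
Conversion of F: 1ξ₁ + 1ξ₂ = 0.582 × 461.5 = 268.6 → ξ₂ = 100.8 mol.
Outlet amounts (n = n₀ + Σ ν·ξ):
  F: 461.5 − 1(167.8) − 1(100.8) = 192.9
  C: 1355 − 2(167.8) − 1(100.8) = 919.1
  B: 0 + 2(167.8) = 335.5
  E: 0 + 1(100.8) = 100.8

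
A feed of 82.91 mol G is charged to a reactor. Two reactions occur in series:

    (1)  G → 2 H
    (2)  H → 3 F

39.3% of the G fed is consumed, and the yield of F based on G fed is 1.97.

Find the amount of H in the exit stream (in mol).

10.7 mol

Conversion of G: G consumed = 1ξ₁ = 0.393 × 82.91 → ξ₁ = 32.58 mol.
Yield of F: 3ξ₂ / 82.91 = 1.97 → ξ₂ = 54.44 mol.
Outlet amounts (n = n₀ + Σ ν·ξ):
  G: 82.91 − 1(32.58) = 50.33
  H: 0 + 2(32.58) − 1(54.44) = 10.72
  F: 0 + 3(54.44) = 163.3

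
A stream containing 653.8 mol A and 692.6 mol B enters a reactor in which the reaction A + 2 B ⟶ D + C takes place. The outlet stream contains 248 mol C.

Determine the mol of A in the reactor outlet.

For C: n = n₀ + 1ξ → 248 = 0 + 1ξ, giving ξ = 248 mol.
Outlet amounts (n = n₀ + ν ξ):
  A: 653.8 − 1(248) = 405.8
  B: 692.6 − 2(248) = 196.6
  D: 0 + 1(248) = 248
  C: 0 + 1(248) = 248

406 mol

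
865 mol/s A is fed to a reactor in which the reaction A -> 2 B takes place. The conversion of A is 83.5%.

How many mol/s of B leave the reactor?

1440 mol/s

A reacted = 0.835 × 865 = 722.3 mol/s; ν_A = −1, so ξ = 722.3/1 = 722.3 mol/s.
Outlet amounts (n = n₀ + ν ξ):
  A: 865 − 1(722.3) = 142.7
  B: 0 + 2(722.3) = 1445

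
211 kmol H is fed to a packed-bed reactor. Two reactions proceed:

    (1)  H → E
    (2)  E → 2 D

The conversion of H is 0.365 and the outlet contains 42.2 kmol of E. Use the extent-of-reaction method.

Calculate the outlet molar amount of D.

Conversion of H: H consumed = 1ξ₁ = 0.365 × 211 → ξ₁ = 77.02 kmol.
E balance: n_E = 0 + 1ξ₁ − 1ξ₂ = 42.2 → ξ₂ = (1·77.02 − 42.2)/1 = 34.81 kmol.
Outlet amounts (n = n₀ + Σ ν·ξ):
  H: 211 − 1(77.02) = 134
  E: 0 + 1(77.02) − 1(34.81) = 42.2
  D: 0 + 2(34.81) = 69.63

69.6 kmol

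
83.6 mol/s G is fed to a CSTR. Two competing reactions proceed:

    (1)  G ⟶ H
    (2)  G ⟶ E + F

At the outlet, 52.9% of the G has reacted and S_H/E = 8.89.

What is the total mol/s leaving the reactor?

88.1 mol/s

Conversion of G: G consumed = 0.529 × 83.6 = 44.22 mol/s = 1ξ₁ + 1ξ₂.
Selectivity: 1ξ₁ / (1ξ₂) = 8.89 → ξ₁ = 8.89 ξ₂.
Substitute: (1·8.89 + 1) ξ₂ = 44.22 → ξ₂ = 4.472 mol/s, ξ₁ = 39.75 mol/s.
Outlet amounts (n = n₀ + Σ ν·ξ):
  G: 83.6 − 1(39.75) − 1(4.472) = 39.38
  H: 0 + 1(39.75) = 39.75
  E: 0 + 1(4.472) = 4.472
  F: 0 + 1(4.472) = 4.472
Total out = 39.38 + 39.75 + 4.472 + 4.472 = 88.07 mol/s.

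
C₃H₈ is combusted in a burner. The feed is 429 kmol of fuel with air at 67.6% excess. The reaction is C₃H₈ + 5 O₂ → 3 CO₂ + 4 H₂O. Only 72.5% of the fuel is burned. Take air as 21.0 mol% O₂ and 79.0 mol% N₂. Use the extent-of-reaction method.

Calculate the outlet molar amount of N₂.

Stoichiometric O₂ = 5 × 429 = 2145 kmol; O₂ fed = 2145 × 1.676 = 3595 kmol.
N₂ fed = 3595 × 79/21 = 13520 kmol.
Fuel reacted = 0.725 × 429 → ξ = 311 kmol.
Outlet (n = n₀ + ν ξ):
  C₃H₈: 429 − 1(311) = 118
  O₂: 3595 − 5(311) = 2040
  N₂: 13520 (inert)
  CO₂: 0 + 3(311) = 933.1
  H₂O: 0 + 4(311) = 1244

13500 kmol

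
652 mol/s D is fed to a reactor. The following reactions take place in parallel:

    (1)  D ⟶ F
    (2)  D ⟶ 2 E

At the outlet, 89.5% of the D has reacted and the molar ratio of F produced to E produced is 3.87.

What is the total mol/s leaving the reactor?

Conversion of D: D consumed = 0.895 × 652 = 583.5 mol/s = 1ξ₁ + 1ξ₂.
Selectivity: 1ξ₁ / (2ξ₂) = 3.87 → ξ₁ = 7.74 ξ₂.
Substitute: (1·7.74 + 1) ξ₂ = 583.5 → ξ₂ = 66.77 mol/s, ξ₁ = 516.8 mol/s.
Outlet amounts (n = n₀ + Σ ν·ξ):
  D: 652 − 1(516.8) − 1(66.77) = 68.46
  F: 0 + 1(516.8) = 516.8
  E: 0 + 2(66.77) = 133.5
Total out = 68.46 + 516.8 + 133.5 = 718.8 mol/s.

719 mol/s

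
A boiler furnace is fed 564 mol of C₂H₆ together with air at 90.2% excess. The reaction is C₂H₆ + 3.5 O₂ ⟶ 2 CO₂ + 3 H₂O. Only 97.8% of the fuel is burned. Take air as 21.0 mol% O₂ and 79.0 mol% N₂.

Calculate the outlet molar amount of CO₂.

Stoichiometric O₂ = 3.5 × 564 = 1974 mol; O₂ fed = 1974 × 1.902 = 3755 mol.
N₂ fed = 3755 × 79/21 = 14120 mol.
Fuel reacted = 0.978 × 564 → ξ = 551.6 mol.
Outlet (n = n₀ + ν ξ):
  C₂H₆: 564 − 1(551.6) = 12.41
  O₂: 3755 − 3.5(551.6) = 1824
  N₂: 14120 (inert)
  CO₂: 0 + 2(551.6) = 1103
  H₂O: 0 + 3(551.6) = 1655

1100 mol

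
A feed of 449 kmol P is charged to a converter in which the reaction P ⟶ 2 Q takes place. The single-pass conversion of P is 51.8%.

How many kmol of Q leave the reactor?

P reacted = 0.518 × 449 = 232.6 kmol; ν_P = −1, so ξ = 232.6/1 = 232.6 kmol.
Outlet amounts (n = n₀ + ν ξ):
  P: 449 − 1(232.6) = 216.4
  Q: 0 + 2(232.6) = 465.2

465 kmol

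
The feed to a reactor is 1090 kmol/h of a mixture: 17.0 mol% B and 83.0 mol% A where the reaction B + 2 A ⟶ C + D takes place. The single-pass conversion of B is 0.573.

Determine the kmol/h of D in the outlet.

106 kmol/h

B reacted = 0.573 × 185.3 = 106.2 kmol/h; ν_B = −1, so ξ = 106.2/1 = 106.2 kmol/h.
Outlet amounts (n = n₀ + ν ξ):
  B: 185.3 − 1(106.2) = 79.12
  A: 904.7 − 2(106.2) = 692.3
  C: 0 + 1(106.2) = 106.2
  D: 0 + 1(106.2) = 106.2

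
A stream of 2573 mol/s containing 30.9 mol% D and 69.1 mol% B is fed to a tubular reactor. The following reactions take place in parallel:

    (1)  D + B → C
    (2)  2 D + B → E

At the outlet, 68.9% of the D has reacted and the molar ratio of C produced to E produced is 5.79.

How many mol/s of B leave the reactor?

Conversion of D: D consumed = 0.689 × 795.1 = 547.8 mol/s = 1ξ₁ + 2ξ₂.
Selectivity: 1ξ₁ / (1ξ₂) = 5.79 → ξ₁ = 5.79 ξ₂.
Substitute: (1·5.79 + 2) ξ₂ = 547.8 → ξ₂ = 70.32 mol/s, ξ₁ = 407.2 mol/s.
Outlet amounts (n = n₀ + Σ ν·ξ):
  D: 795.1 − 1(407.2) − 2(70.32) = 247.3
  B: 1778 − 1(407.2) − 1(70.32) = 1300
  C: 0 + 1(407.2) = 407.2
  E: 0 + 1(70.32) = 70.32

1300 mol/s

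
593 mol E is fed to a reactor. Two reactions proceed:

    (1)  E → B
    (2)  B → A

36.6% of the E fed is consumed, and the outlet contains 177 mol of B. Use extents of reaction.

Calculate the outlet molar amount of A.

40 mol

Conversion of E: E consumed = 1ξ₁ = 0.366 × 593 → ξ₁ = 217 mol.
B balance: n_B = 0 + 1ξ₁ − 1ξ₂ = 177 → ξ₂ = (1·217 − 177)/1 = 40.04 mol.
Outlet amounts (n = n₀ + Σ ν·ξ):
  E: 593 − 1(217) = 376
  B: 0 + 1(217) − 1(40.04) = 177
  A: 0 + 1(40.04) = 40.04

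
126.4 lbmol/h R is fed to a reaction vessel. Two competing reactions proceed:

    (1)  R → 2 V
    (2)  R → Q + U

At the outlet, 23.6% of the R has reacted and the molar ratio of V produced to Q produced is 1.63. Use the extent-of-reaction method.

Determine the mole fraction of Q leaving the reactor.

0.105

Conversion of R: R consumed = 0.236 × 126.4 = 29.83 lbmol/h = 1ξ₁ + 1ξ₂.
Selectivity: 2ξ₁ / (1ξ₂) = 1.63 → ξ₁ = 0.815 ξ₂.
Substitute: (1·0.815 + 1) ξ₂ = 29.83 → ξ₂ = 16.44 lbmol/h, ξ₁ = 13.39 lbmol/h.
Outlet amounts (n = n₀ + Σ ν·ξ):
  R: 126.4 − 1(13.39) − 1(16.44) = 96.57
  V: 0 + 2(13.39) = 26.79
  Q: 0 + 1(16.44) = 16.44
  U: 0 + 1(16.44) = 16.44
Total out = 156.2 lbmol/h; y_Q = 16.44 / 156.2 = 0.1052.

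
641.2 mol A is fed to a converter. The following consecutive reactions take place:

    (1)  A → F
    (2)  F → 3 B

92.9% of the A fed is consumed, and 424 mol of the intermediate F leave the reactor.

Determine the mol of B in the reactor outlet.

Conversion of A: A consumed = 1ξ₁ = 0.929 × 641.2 → ξ₁ = 595.7 mol.
F balance: n_F = 0 + 1ξ₁ − 1ξ₂ = 424 → ξ₂ = (1·595.7 − 424)/1 = 171.7 mol.
Outlet amounts (n = n₀ + Σ ν·ξ):
  A: 641.2 − 1(595.7) = 45.53
  F: 0 + 1(595.7) − 1(171.7) = 424
  B: 0 + 3(171.7) = 515

515 mol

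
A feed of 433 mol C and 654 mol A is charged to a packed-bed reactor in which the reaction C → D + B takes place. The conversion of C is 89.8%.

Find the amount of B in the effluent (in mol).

389 mol

C reacted = 0.898 × 433 = 388.8 mol; ν_C = −1, so ξ = 388.8/1 = 388.8 mol.
Outlet amounts (n = n₀ + ν ξ):
  C: 433 − 1(388.8) = 44.17
  D: 0 + 1(388.8) = 388.8
  B: 0 + 1(388.8) = 388.8
  A: 654 (inert)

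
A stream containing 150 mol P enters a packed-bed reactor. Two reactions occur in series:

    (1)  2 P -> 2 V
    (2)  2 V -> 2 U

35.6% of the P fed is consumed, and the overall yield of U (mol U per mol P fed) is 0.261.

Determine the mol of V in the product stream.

Conversion of P: P consumed = 2ξ₁ = 0.356 × 150 → ξ₁ = 26.7 mol.
Yield of U: 2ξ₂ / 150 = 0.261 → ξ₂ = 19.57 mol.
Outlet amounts (n = n₀ + Σ ν·ξ):
  P: 150 − 2(26.7) = 96.6
  V: 0 + 2(26.7) − 2(19.57) = 14.25
  U: 0 + 2(19.57) = 39.15

14.2 mol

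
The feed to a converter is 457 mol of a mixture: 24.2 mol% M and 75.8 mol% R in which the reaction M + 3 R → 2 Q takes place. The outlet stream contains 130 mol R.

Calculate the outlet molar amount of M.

38.5 mol

For R: n = n₀ − 3ξ → 130 = 346.4 − 3ξ, giving ξ = 72.14 mol.
Outlet amounts (n = n₀ + ν ξ):
  M: 110.6 − 1(72.14) = 38.46
  R: 346.4 − 3(72.14) = 130
  Q: 0 + 2(72.14) = 144.3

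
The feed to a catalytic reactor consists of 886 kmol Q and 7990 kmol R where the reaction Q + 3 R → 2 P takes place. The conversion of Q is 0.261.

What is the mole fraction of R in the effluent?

Q reacted = 0.261 × 886 = 231.2 kmol; ν_Q = −1, so ξ = 231.2/1 = 231.2 kmol.
Outlet amounts (n = n₀ + ν ξ):
  Q: 886 − 1(231.2) = 654.8
  R: 7990 − 3(231.2) = 7296
  P: 0 + 2(231.2) = 462.5
Total out = 8414 kmol; y_R = 7296 / 8414 = 0.8672.

0.867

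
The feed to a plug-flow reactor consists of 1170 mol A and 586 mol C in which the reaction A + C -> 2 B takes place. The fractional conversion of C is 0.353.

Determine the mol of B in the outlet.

C reacted = 0.353 × 586 = 206.9 mol; ν_C = −1, so ξ = 206.9/1 = 206.9 mol.
Outlet amounts (n = n₀ + ν ξ):
  A: 1170 − 1(206.9) = 963.1
  C: 586 − 1(206.9) = 379.1
  B: 0 + 2(206.9) = 413.7

414 mol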